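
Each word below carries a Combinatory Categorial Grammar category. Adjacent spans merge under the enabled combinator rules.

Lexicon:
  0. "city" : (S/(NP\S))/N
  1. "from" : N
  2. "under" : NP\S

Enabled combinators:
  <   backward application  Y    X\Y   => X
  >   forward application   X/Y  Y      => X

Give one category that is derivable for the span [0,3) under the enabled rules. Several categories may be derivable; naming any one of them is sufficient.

S

[0,3] S   >
  [0,2] S/(NP\S)   >
    [0,1] "city" : (S/(NP\S))/N
    [1,2] "from" : N
  [2,3] "under" : NP\S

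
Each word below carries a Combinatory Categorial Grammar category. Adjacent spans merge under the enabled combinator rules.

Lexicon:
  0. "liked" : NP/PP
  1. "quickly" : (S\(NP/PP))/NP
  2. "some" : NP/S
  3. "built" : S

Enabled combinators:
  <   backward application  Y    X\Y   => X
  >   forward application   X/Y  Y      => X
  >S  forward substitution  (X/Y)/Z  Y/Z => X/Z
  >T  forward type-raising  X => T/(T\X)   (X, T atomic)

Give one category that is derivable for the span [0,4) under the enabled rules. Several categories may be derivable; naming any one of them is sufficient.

S

[0,4] S   <
  [0,1] "liked" : NP/PP
  [1,4] S\(NP/PP)   >
    [1,2] "quickly" : (S\(NP/PP))/NP
    [2,4] NP   >
      [2,3] "some" : NP/S
      [3,4] "built" : S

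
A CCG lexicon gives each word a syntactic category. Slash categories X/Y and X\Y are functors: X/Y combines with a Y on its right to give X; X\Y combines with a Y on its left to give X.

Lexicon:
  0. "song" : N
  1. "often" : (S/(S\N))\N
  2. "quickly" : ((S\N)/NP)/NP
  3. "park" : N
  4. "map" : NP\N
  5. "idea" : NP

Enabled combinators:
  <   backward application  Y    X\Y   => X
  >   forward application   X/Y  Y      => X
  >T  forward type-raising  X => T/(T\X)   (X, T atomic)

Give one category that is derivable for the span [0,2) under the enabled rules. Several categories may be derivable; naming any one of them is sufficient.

[0,6] S   >
  [0,2] S/(S\N)   <
    [0,1] "song" : N
    [1,2] "often" : (S/(S\N))\N
  [2,6] S\N   >
    [2,5] (S\N)/NP   >
      [2,3] "quickly" : ((S\N)/NP)/NP
      [3,5] NP   <
        [3,4] "park" : N
        [4,5] "map" : NP\N
    [5,6] "idea" : NP

S/(S\N)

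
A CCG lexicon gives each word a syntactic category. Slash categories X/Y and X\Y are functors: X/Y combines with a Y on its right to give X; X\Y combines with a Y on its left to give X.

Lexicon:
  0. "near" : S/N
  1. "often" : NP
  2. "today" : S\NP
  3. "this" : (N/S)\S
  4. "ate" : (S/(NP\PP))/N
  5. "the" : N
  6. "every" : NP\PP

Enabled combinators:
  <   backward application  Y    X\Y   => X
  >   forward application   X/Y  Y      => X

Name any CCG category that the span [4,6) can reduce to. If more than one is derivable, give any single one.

S/(NP\PP)

[0,7] S   >
  [0,1] "near" : S/N
  [1,7] N   >
    [1,4] N/S   <
      [1,3] S   <
        [1,2] "often" : NP
        [2,3] "today" : S\NP
      [3,4] "this" : (N/S)\S
    [4,7] S   >
      [4,6] S/(NP\PP)   >
        [4,5] "ate" : (S/(NP\PP))/N
        [5,6] "the" : N
      [6,7] "every" : NP\PP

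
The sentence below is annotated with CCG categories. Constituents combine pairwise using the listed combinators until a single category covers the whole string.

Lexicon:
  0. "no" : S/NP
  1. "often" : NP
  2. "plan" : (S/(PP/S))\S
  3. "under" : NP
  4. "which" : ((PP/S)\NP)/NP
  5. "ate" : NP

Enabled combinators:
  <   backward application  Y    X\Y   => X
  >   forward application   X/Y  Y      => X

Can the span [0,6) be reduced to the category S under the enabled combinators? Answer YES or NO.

YES

[0,6] S   >
  [0,3] S/(PP/S)   <
    [0,2] S   >
      [0,1] "no" : S/NP
      [1,2] "often" : NP
    [2,3] "plan" : (S/(PP/S))\S
  [3,6] PP/S   <
    [3,4] "under" : NP
    [4,6] (PP/S)\NP   >
      [4,5] "which" : ((PP/S)\NP)/NP
      [5,6] "ate" : NP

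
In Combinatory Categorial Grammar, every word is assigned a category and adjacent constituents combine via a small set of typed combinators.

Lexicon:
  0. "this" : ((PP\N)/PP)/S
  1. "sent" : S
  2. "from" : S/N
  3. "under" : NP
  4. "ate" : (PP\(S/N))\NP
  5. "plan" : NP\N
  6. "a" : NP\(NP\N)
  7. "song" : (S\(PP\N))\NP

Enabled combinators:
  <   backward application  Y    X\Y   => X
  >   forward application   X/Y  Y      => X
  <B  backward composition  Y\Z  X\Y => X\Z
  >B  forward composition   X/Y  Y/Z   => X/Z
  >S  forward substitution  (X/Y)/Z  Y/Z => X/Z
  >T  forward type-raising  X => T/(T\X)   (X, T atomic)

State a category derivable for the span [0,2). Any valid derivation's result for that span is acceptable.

[0,8] S   <
  [0,5] PP\N   >
    [0,2] (PP\N)/PP   >
      [0,1] "this" : ((PP\N)/PP)/S
      [1,2] "sent" : S
    [2,5] PP   <
      [2,3] "from" : S/N
      [3,5] PP\(S/N)   <
        [3,4] "under" : NP
        [4,5] "ate" : (PP\(S/N))\NP
  [5,8] S\(PP\N)   <
    [5,7] NP   <
      [5,6] "plan" : NP\N
      [6,7] "a" : NP\(NP\N)
    [7,8] "song" : (S\(PP\N))\NP

(PP\N)/PP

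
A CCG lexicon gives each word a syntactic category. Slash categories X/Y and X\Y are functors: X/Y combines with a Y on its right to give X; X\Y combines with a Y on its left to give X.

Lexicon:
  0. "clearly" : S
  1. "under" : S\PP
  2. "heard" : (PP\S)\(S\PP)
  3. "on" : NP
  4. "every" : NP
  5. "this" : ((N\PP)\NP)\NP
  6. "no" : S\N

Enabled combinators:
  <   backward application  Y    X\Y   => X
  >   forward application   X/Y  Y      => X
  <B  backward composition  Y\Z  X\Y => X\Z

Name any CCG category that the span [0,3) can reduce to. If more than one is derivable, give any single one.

[0,7] S   <
  [0,6] N   <
    [0,3] PP   <
      [0,1] "clearly" : S
      [1,3] PP\S   <
        [1,2] "under" : S\PP
        [2,3] "heard" : (PP\S)\(S\PP)
    [3,6] N\PP   <
      [3,4] "on" : NP
      [4,6] (N\PP)\NP   <
        [4,5] "every" : NP
        [5,6] "this" : ((N\PP)\NP)\NP
  [6,7] "no" : S\N

PP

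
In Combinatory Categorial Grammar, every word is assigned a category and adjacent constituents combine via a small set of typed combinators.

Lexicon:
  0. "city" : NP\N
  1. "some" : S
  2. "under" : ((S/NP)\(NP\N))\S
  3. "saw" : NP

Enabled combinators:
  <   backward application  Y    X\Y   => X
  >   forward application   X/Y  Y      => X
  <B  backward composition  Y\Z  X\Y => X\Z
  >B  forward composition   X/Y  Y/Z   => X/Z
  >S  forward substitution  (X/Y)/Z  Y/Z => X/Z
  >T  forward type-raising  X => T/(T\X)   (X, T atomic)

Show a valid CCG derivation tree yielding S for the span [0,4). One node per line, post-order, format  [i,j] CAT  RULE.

[0,1] NP\N  lex  "city"
[1,2] S  lex  "some"
[2,3] ((S/NP)\(NP\N))\S  lex  "under"
[1,3] (S/NP)\(NP\N)  <  k=2
[0,3] S/NP  <  k=1
[3,4] NP  lex  "saw"
[0,4] S  >  k=3

[0,4] S   >
  [0,3] S/NP   <
    [0,1] "city" : NP\N
    [1,3] (S/NP)\(NP\N)   <
      [1,2] "some" : S
      [2,3] "under" : ((S/NP)\(NP\N))\S
  [3,4] "saw" : NP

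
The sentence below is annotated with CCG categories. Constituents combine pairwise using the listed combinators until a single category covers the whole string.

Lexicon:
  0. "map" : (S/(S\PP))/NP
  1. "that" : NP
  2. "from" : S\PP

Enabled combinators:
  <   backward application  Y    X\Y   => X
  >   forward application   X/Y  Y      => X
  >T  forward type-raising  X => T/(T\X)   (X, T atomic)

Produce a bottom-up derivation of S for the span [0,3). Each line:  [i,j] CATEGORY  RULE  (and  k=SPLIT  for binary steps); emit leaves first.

[0,3] S   >
  [0,2] S/(S\PP)   >
    [0,1] "map" : (S/(S\PP))/NP
    [1,2] "that" : NP
  [2,3] "from" : S\PP

[0,1] (S/(S\PP))/NP  lex  "map"
[1,2] NP  lex  "that"
[0,2] S/(S\PP)  >  k=1
[2,3] S\PP  lex  "from"
[0,3] S  >  k=2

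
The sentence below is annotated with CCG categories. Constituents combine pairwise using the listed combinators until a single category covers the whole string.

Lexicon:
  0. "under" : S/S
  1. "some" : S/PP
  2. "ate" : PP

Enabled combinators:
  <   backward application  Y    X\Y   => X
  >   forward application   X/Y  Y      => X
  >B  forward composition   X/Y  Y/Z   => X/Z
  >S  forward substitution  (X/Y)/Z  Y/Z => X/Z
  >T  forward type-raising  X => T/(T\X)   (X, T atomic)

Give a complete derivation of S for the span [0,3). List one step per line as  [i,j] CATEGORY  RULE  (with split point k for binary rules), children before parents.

[0,1] S/S  lex  "under"
[1,2] S/PP  lex  "some"
[0,2] S/PP  >B  k=1
[2,3] PP  lex  "ate"
[0,3] S  >  k=2

[0,3] S   >
  [0,2] S/PP   >B
    [0,1] "under" : S/S
    [1,2] "some" : S/PP
  [2,3] "ate" : PP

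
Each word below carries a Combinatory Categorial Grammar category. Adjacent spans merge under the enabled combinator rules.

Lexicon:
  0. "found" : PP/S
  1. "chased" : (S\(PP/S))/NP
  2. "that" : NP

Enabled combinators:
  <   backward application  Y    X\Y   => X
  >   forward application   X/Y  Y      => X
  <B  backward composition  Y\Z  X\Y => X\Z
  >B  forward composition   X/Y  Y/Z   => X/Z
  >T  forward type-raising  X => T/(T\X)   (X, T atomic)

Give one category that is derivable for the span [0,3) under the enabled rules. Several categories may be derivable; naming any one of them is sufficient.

S

[0,3] S   <
  [0,1] "found" : PP/S
  [1,3] S\(PP/S)   >
    [1,2] "chased" : (S\(PP/S))/NP
    [2,3] "that" : NP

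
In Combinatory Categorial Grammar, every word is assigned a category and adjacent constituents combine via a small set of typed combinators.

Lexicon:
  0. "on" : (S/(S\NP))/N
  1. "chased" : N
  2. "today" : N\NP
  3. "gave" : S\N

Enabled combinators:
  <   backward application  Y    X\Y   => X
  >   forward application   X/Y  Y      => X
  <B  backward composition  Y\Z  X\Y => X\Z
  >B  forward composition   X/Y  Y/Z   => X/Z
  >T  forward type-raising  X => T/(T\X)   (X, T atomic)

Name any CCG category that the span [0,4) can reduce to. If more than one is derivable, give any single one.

S

[0,4] S   >
  [0,2] S/(S\NP)   >
    [0,1] "on" : (S/(S\NP))/N
    [1,2] "chased" : N
  [2,4] S\NP   <B
    [2,3] "today" : N\NP
    [3,4] "gave" : S\N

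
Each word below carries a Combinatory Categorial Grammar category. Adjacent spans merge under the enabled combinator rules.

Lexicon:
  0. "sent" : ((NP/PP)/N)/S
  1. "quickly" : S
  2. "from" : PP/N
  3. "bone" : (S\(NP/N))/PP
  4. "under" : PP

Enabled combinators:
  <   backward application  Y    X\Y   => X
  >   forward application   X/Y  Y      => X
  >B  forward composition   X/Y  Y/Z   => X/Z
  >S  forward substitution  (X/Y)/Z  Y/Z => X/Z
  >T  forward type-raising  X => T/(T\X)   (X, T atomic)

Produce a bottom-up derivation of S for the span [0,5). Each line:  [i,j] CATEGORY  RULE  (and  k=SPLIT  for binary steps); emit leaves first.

[0,1] ((NP/PP)/N)/S  lex  "sent"
[1,2] S  lex  "quickly"
[0,2] (NP/PP)/N  >  k=1
[2,3] PP/N  lex  "from"
[0,3] NP/N  >S  k=2
[3,4] (S\(NP/N))/PP  lex  "bone"
[4,5] PP  lex  "under"
[3,5] S\(NP/N)  >  k=4
[0,5] S  <  k=3

[0,5] S   <
  [0,3] NP/N   >S
    [0,2] (NP/PP)/N   >
      [0,1] "sent" : ((NP/PP)/N)/S
      [1,2] "quickly" : S
    [2,3] "from" : PP/N
  [3,5] S\(NP/N)   >
    [3,4] "bone" : (S\(NP/N))/PP
    [4,5] "under" : PP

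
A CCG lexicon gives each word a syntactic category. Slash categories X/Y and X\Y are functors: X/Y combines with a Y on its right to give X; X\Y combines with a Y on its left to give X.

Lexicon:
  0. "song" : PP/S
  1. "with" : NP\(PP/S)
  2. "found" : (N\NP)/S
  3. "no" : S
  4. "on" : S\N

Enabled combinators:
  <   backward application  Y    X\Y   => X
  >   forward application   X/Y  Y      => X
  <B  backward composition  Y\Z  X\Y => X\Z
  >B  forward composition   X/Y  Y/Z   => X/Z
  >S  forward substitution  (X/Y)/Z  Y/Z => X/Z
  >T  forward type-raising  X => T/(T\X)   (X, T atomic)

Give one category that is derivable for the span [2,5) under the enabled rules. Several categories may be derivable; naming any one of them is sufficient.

S\NP

[0,5] S   <
  [0,2] NP   <
    [0,1] "song" : PP/S
    [1,2] "with" : NP\(PP/S)
  [2,5] S\NP   <B
    [2,4] N\NP   >
      [2,3] "found" : (N\NP)/S
      [3,4] "no" : S
    [4,5] "on" : S\N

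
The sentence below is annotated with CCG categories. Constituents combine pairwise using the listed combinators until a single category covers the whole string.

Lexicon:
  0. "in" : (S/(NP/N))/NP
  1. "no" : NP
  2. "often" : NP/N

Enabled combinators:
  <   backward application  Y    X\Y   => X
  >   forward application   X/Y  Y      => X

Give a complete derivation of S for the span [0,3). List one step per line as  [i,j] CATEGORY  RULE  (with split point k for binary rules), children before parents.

[0,3] S   >
  [0,2] S/(NP/N)   >
    [0,1] "in" : (S/(NP/N))/NP
    [1,2] "no" : NP
  [2,3] "often" : NP/N

[0,1] (S/(NP/N))/NP  lex  "in"
[1,2] NP  lex  "no"
[0,2] S/(NP/N)  >  k=1
[2,3] NP/N  lex  "often"
[0,3] S  >  k=2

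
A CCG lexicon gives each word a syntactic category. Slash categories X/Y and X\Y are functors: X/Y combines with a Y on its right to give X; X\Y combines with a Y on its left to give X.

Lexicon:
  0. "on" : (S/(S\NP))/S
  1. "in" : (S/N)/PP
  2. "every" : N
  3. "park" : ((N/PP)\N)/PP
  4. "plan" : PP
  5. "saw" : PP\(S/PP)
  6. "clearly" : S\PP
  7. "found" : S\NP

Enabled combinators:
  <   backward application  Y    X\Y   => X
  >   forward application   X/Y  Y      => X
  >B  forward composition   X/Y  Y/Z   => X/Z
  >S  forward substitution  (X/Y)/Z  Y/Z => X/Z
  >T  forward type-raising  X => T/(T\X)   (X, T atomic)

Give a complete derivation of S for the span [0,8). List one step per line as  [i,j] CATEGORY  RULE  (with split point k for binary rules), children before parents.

[0,8] S   >
  [0,7] S/(S\NP)   >
    [0,1] "on" : (S/(S\NP))/S
    [1,7] S   <
      [1,6] PP   <
        [1,5] S/PP   >S
          [1,2] "in" : (S/N)/PP
          [2,5] N/PP   <
            [2,3] "every" : N
            [3,5] (N/PP)\N   >
              [3,4] "park" : ((N/PP)\N)/PP
              [4,5] "plan" : PP
        [5,6] "saw" : PP\(S/PP)
      [6,7] "clearly" : S\PP
  [7,8] "found" : S\NP

[0,1] (S/(S\NP))/S  lex  "on"
[1,2] (S/N)/PP  lex  "in"
[2,3] N  lex  "every"
[3,4] ((N/PP)\N)/PP  lex  "park"
[4,5] PP  lex  "plan"
[3,5] (N/PP)\N  >  k=4
[2,5] N/PP  <  k=3
[1,5] S/PP  >S  k=2
[5,6] PP\(S/PP)  lex  "saw"
[1,6] PP  <  k=5
[6,7] S\PP  lex  "clearly"
[1,7] S  <  k=6
[0,7] S/(S\NP)  >  k=1
[7,8] S\NP  lex  "found"
[0,8] S  >  k=7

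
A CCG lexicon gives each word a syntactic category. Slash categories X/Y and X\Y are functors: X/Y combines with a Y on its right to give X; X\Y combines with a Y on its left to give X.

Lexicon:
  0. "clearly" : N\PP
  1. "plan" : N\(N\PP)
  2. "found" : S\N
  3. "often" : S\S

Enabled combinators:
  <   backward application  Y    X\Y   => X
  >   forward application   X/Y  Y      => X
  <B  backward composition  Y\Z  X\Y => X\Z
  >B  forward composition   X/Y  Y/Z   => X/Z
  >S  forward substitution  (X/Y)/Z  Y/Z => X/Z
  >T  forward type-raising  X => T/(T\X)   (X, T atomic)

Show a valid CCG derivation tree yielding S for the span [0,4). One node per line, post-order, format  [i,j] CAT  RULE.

[0,1] N\PP  lex  "clearly"
[1,2] N\(N\PP)  lex  "plan"
[0,2] N  <  k=1
[2,3] S\N  lex  "found"
[3,4] S\S  lex  "often"
[2,4] S\N  <B  k=3
[0,4] S  <  k=2

[0,4] S   <
  [0,2] N   <
    [0,1] "clearly" : N\PP
    [1,2] "plan" : N\(N\PP)
  [2,4] S\N   <B
    [2,3] "found" : S\N
    [3,4] "often" : S\S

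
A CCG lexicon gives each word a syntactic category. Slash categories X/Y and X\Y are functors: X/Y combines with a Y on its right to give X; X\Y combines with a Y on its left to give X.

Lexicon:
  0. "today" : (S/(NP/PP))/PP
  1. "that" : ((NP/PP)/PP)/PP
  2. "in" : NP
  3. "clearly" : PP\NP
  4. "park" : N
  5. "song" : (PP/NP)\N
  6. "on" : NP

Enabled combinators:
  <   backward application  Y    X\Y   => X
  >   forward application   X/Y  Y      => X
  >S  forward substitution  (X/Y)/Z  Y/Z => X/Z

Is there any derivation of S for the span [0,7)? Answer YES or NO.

YES

[0,7] S   >
  [0,4] S/PP   >S
    [0,1] "today" : (S/(NP/PP))/PP
    [1,4] (NP/PP)/PP   >
      [1,2] "that" : ((NP/PP)/PP)/PP
      [2,4] PP   <
        [2,3] "in" : NP
        [3,4] "clearly" : PP\NP
  [4,7] PP   >
    [4,6] PP/NP   <
      [4,5] "park" : N
      [5,6] "song" : (PP/NP)\N
    [6,7] "on" : NP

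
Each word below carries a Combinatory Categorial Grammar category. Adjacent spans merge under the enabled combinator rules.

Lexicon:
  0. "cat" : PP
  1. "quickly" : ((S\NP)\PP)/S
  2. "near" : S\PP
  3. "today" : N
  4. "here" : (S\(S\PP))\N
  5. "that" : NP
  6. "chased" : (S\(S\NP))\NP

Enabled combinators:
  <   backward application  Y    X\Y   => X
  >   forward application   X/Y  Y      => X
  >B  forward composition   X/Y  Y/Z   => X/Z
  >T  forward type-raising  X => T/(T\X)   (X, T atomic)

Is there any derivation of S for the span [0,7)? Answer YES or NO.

YES

[0,7] S   <
  [0,5] S\NP   <
    [0,1] "cat" : PP
    [1,5] (S\NP)\PP   >
      [1,2] "quickly" : ((S\NP)\PP)/S
      [2,5] S   <
        [2,3] "near" : S\PP
        [3,5] S\(S\PP)   <
          [3,4] "today" : N
          [4,5] "here" : (S\(S\PP))\N
  [5,7] S\(S\NP)   <
    [5,6] "that" : NP
    [6,7] "chased" : (S\(S\NP))\NP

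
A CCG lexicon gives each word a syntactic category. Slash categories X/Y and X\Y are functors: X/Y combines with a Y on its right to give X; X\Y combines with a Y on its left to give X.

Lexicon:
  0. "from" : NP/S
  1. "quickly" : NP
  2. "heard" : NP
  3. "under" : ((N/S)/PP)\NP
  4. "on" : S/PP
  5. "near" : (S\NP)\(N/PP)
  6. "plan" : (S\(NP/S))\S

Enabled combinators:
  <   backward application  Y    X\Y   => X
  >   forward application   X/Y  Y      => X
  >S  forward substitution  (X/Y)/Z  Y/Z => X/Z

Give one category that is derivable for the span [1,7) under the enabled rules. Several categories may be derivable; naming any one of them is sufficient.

[0,7] S   <
  [0,1] "from" : NP/S
  [1,7] S\(NP/S)   <
    [1,6] S   <
      [1,2] "quickly" : NP
      [2,6] S\NP   <
        [2,5] N/PP   >S
          [2,4] (N/S)/PP   <
            [2,3] "heard" : NP
            [3,4] "under" : ((N/S)/PP)\NP
          [4,5] "on" : S/PP
        [5,6] "near" : (S\NP)\(N/PP)
    [6,7] "plan" : (S\(NP/S))\S

S\(NP/S)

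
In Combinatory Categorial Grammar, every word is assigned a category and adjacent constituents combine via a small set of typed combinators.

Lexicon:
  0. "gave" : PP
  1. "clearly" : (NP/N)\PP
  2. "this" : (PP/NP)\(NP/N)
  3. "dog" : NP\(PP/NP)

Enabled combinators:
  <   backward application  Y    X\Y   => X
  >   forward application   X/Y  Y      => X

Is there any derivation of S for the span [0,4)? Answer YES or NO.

PP (NP/N)\PP (PP/NP)\(NP/N) NP\(PP/NP)
CKY chart[0,4] = {NP}; S ∉ chart

NO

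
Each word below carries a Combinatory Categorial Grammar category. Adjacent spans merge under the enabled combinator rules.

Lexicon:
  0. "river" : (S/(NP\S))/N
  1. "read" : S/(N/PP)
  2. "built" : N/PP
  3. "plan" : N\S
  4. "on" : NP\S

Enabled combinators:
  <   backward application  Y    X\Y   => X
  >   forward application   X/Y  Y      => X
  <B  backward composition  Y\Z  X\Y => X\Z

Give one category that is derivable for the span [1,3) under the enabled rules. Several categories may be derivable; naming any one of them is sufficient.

[0,5] S   >
  [0,4] S/(NP\S)   >
    [0,1] "river" : (S/(NP\S))/N
    [1,4] N   <
      [1,3] S   >
        [1,2] "read" : S/(N/PP)
        [2,3] "built" : N/PP
      [3,4] "plan" : N\S
  [4,5] "on" : NP\S

S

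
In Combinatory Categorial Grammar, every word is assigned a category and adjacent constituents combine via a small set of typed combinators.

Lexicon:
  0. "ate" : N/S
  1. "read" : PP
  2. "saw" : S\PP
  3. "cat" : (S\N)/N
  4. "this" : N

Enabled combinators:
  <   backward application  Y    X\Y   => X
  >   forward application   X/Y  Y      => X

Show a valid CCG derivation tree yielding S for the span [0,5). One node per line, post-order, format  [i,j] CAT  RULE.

[0,1] N/S  lex  "ate"
[1,2] PP  lex  "read"
[2,3] S\PP  lex  "saw"
[1,3] S  <  k=2
[0,3] N  >  k=1
[3,4] (S\N)/N  lex  "cat"
[4,5] N  lex  "this"
[3,5] S\N  >  k=4
[0,5] S  <  k=3

[0,5] S   <
  [0,3] N   >
    [0,1] "ate" : N/S
    [1,3] S   <
      [1,2] "read" : PP
      [2,3] "saw" : S\PP
  [3,5] S\N   >
    [3,4] "cat" : (S\N)/N
    [4,5] "this" : N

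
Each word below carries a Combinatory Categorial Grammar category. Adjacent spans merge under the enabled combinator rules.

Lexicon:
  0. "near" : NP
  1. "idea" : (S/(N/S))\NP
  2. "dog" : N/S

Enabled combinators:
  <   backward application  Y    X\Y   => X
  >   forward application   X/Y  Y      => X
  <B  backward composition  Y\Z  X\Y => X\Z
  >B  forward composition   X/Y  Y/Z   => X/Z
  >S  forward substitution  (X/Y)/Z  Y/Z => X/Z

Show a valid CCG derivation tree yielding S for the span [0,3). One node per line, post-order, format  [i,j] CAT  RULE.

[0,1] NP  lex  "near"
[1,2] (S/(N/S))\NP  lex  "idea"
[0,2] S/(N/S)  <  k=1
[2,3] N/S  lex  "dog"
[0,3] S  >  k=2

[0,3] S   >
  [0,2] S/(N/S)   <
    [0,1] "near" : NP
    [1,2] "idea" : (S/(N/S))\NP
  [2,3] "dog" : N/S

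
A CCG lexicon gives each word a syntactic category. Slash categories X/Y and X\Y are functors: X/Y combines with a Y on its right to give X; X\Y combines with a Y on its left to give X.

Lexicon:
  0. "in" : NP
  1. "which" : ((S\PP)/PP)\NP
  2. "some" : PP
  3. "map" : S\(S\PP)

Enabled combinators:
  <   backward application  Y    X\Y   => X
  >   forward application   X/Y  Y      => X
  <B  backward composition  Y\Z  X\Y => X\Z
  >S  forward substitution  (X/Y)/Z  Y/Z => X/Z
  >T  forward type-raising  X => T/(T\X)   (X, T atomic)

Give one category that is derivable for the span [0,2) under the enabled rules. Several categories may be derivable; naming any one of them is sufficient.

[0,4] S   <
  [0,3] S\PP   >
    [0,2] (S\PP)/PP   <
      [0,1] "in" : NP
      [1,2] "which" : ((S\PP)/PP)\NP
    [2,3] "some" : PP
  [3,4] "map" : S\(S\PP)

(S\PP)/PP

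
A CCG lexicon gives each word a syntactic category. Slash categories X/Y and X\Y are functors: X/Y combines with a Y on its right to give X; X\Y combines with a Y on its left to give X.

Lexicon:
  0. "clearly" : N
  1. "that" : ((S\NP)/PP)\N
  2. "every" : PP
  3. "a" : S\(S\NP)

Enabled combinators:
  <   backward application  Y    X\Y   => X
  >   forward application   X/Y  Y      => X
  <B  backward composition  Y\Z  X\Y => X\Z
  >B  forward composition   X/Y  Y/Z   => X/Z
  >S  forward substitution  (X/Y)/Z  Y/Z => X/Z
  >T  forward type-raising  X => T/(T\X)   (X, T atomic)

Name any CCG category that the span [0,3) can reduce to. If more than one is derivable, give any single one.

S\NP

[0,4] S   <
  [0,3] S\NP   >
    [0,2] (S\NP)/PP   <
      [0,1] "clearly" : N
      [1,2] "that" : ((S\NP)/PP)\N
    [2,3] "every" : PP
  [3,4] "a" : S\(S\NP)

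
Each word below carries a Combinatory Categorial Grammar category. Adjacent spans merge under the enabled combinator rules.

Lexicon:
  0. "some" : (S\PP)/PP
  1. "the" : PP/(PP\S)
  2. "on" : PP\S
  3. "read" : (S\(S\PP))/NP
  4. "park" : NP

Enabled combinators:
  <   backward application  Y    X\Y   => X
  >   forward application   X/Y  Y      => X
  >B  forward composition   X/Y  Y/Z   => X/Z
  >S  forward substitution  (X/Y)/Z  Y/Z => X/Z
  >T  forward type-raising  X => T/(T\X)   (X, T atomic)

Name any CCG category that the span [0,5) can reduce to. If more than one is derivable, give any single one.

[0,5] S   <
  [0,3] S\PP   >
    [0,1] "some" : (S\PP)/PP
    [1,3] PP   >
      [1,2] "the" : PP/(PP\S)
      [2,3] "on" : PP\S
  [3,5] S\(S\PP)   >
    [3,4] "read" : (S\(S\PP))/NP
    [4,5] "park" : NP

S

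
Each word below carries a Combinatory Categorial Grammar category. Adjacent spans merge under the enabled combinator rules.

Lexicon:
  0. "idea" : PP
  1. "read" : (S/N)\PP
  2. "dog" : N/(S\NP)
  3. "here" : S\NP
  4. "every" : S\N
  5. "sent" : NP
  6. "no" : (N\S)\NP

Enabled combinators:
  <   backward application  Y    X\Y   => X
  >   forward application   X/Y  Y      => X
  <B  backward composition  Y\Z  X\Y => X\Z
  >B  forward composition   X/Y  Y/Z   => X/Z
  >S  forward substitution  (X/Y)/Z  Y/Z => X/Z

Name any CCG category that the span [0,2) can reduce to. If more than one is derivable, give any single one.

[0,7] S   >
  [0,2] S/N   <
    [0,1] "idea" : PP
    [1,2] "read" : (S/N)\PP
  [2,7] N   <
    [2,5] S   <
      [2,4] N   >
        [2,3] "dog" : N/(S\NP)
        [3,4] "here" : S\NP
      [4,5] "every" : S\N
    [5,7] N\S   <
      [5,6] "sent" : NP
      [6,7] "no" : (N\S)\NP

S/N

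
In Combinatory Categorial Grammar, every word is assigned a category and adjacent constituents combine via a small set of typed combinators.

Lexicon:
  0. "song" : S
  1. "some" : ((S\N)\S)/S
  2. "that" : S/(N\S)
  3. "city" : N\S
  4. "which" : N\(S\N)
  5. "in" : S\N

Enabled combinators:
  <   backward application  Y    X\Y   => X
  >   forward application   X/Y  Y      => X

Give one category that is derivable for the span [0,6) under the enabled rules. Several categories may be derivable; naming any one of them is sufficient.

S

[0,6] S   <
  [0,5] N   <
    [0,4] S\N   <
      [0,1] "song" : S
      [1,4] (S\N)\S   >
        [1,2] "some" : ((S\N)\S)/S
        [2,4] S   >
          [2,3] "that" : S/(N\S)
          [3,4] "city" : N\S
    [4,5] "which" : N\(S\N)
  [5,6] "in" : S\N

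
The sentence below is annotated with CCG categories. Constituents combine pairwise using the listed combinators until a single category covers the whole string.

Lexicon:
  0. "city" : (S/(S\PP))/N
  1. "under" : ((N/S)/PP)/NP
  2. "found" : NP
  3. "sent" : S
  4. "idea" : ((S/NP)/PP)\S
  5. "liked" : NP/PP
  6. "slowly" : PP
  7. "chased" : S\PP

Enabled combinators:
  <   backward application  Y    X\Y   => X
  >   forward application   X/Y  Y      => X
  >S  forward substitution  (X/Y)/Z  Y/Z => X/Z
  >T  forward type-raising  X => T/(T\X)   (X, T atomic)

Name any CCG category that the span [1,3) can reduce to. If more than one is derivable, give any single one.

[0,8] S   >
  [0,7] S/(S\PP)   >
    [0,1] "city" : (S/(S\PP))/N
    [1,7] N   >
      [1,6] N/PP   >S
        [1,3] (N/S)/PP   >
          [1,2] "under" : ((N/S)/PP)/NP
          [2,3] "found" : NP
        [3,6] S/PP   >S
          [3,5] (S/NP)/PP   <
            [3,4] "sent" : S
            [4,5] "idea" : ((S/NP)/PP)\S
          [5,6] "liked" : NP/PP
      [6,7] "slowly" : PP
  [7,8] "chased" : S\PP

(N/S)/PP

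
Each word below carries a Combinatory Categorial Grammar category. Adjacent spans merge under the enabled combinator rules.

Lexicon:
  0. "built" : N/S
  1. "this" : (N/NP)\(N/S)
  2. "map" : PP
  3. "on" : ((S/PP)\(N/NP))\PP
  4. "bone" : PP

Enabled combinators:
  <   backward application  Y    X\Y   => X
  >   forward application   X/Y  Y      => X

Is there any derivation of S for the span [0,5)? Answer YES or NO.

[0,5] S   >
  [0,4] S/PP   <
    [0,2] N/NP   <
      [0,1] "built" : N/S
      [1,2] "this" : (N/NP)\(N/S)
    [2,4] (S/PP)\(N/NP)   <
      [2,3] "map" : PP
      [3,4] "on" : ((S/PP)\(N/NP))\PP
  [4,5] "bone" : PP

YES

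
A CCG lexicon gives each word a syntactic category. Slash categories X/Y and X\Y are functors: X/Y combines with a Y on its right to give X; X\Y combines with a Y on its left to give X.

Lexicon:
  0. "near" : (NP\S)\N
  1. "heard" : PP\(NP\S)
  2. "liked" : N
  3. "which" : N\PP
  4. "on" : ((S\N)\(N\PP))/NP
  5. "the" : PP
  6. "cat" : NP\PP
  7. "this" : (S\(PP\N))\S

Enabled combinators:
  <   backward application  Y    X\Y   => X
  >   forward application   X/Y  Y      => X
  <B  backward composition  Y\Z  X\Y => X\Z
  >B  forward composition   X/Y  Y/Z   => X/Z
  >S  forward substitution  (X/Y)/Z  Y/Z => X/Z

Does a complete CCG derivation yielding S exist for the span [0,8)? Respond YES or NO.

YES

[0,8] S   <
  [0,2] PP\N   <B
    [0,1] "near" : (NP\S)\N
    [1,2] "heard" : PP\(NP\S)
  [2,8] S\(PP\N)   <
    [2,7] S   <
      [2,3] "liked" : N
      [3,7] S\N   <
        [3,4] "which" : N\PP
        [4,7] (S\N)\(N\PP)   >
          [4,5] "on" : ((S\N)\(N\PP))/NP
          [5,7] NP   <
            [5,6] "the" : PP
            [6,7] "cat" : NP\PP
    [7,8] "this" : (S\(PP\N))\S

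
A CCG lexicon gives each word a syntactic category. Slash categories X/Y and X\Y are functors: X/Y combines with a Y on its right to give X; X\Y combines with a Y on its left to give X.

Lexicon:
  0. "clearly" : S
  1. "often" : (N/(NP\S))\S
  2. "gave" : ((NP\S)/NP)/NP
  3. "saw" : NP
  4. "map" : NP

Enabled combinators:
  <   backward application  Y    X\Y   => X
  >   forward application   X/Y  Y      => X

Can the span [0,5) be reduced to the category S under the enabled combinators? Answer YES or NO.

NO

S (N/(NP\S))\S ((NP\S)/NP)/NP NP NP
CKY chart[0,5] = {N}; S ∉ chart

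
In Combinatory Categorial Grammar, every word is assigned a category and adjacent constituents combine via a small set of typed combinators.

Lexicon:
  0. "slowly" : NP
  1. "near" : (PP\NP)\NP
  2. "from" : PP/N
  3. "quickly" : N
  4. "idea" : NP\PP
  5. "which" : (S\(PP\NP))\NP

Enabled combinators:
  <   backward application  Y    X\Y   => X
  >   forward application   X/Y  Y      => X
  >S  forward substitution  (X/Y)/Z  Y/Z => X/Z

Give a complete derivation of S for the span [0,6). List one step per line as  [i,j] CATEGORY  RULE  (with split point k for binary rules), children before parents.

[0,1] NP  lex  "slowly"
[1,2] (PP\NP)\NP  lex  "near"
[0,2] PP\NP  <  k=1
[2,3] PP/N  lex  "from"
[3,4] N  lex  "quickly"
[2,4] PP  >  k=3
[4,5] NP\PP  lex  "idea"
[2,5] NP  <  k=4
[5,6] (S\(PP\NP))\NP  lex  "which"
[2,6] S\(PP\NP)  <  k=5
[0,6] S  <  k=2

[0,6] S   <
  [0,2] PP\NP   <
    [0,1] "slowly" : NP
    [1,2] "near" : (PP\NP)\NP
  [2,6] S\(PP\NP)   <
    [2,5] NP   <
      [2,4] PP   >
        [2,3] "from" : PP/N
        [3,4] "quickly" : N
      [4,5] "idea" : NP\PP
    [5,6] "which" : (S\(PP\NP))\NP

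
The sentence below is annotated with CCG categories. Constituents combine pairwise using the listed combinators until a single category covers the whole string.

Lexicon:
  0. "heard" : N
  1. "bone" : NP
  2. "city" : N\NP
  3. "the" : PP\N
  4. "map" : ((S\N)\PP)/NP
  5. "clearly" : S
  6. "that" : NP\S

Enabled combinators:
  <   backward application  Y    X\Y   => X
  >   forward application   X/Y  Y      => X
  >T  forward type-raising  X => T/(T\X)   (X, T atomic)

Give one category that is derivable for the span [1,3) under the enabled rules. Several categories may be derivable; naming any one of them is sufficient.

[0,7] S   <
  [0,1] "heard" : N
  [1,7] S\N   <
    [1,4] PP   <
      [1,3] N   <
        [1,2] "bone" : NP
        [2,3] "city" : N\NP
      [3,4] "the" : PP\N
    [4,7] (S\N)\PP   >
      [4,5] "map" : ((S\N)\PP)/NP
      [5,7] NP   <
        [5,6] "clearly" : S
        [6,7] "that" : NP\S

N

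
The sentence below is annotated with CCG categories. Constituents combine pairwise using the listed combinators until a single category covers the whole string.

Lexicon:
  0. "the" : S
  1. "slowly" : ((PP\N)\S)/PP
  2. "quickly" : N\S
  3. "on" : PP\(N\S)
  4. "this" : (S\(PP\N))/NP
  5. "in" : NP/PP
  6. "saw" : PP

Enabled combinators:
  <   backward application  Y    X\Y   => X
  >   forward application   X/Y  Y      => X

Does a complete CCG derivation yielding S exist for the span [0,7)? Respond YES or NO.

[0,7] S   <
  [0,4] PP\N   <
    [0,1] "the" : S
    [1,4] (PP\N)\S   >
      [1,2] "slowly" : ((PP\N)\S)/PP
      [2,4] PP   <
        [2,3] "quickly" : N\S
        [3,4] "on" : PP\(N\S)
  [4,7] S\(PP\N)   >
    [4,5] "this" : (S\(PP\N))/NP
    [5,7] NP   >
      [5,6] "in" : NP/PP
      [6,7] "saw" : PP

YES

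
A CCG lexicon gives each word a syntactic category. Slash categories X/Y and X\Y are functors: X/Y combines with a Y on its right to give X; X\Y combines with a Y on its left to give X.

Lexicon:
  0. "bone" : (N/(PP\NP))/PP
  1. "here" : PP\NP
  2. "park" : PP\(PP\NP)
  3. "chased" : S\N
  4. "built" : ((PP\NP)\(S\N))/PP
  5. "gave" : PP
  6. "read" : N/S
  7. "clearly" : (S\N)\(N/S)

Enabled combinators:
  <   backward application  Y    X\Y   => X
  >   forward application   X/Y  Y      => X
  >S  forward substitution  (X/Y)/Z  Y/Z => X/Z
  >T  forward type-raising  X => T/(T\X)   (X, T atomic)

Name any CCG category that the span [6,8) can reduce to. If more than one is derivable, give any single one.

S\N

[0,8] S   <
  [0,6] N   >
    [0,3] N/(PP\NP)   >
      [0,1] "bone" : (N/(PP\NP))/PP
      [1,3] PP   <
        [1,2] "here" : PP\NP
        [2,3] "park" : PP\(PP\NP)
    [3,6] PP\NP   <
      [3,4] "chased" : S\N
      [4,6] (PP\NP)\(S\N)   >
        [4,5] "built" : ((PP\NP)\(S\N))/PP
        [5,6] "gave" : PP
  [6,8] S\N   <
    [6,7] "read" : N/S
    [7,8] "clearly" : (S\N)\(N/S)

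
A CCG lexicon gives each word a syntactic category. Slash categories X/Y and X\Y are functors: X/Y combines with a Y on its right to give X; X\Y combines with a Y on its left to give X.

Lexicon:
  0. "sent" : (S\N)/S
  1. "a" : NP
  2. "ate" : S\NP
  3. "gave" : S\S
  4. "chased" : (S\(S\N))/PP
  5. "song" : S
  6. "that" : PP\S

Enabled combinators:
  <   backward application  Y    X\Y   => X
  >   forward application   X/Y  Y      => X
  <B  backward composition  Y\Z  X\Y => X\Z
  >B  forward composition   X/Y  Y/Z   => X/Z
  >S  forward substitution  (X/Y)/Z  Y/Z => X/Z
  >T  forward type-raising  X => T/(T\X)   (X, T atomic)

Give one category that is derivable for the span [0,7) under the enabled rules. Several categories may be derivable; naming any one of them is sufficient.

S

[0,7] S   <
  [0,4] S\N   <B
    [0,3] S\N   >
      [0,1] "sent" : (S\N)/S
      [1,3] S   >
        [1,2] S/(S\NP)   >T
          [1,2] "a" : NP
        [2,3] "ate" : S\NP
    [3,4] "gave" : S\S
  [4,7] S\(S\N)   >
    [4,5] "chased" : (S\(S\N))/PP
    [5,7] PP   <
      [5,6] "song" : S
      [6,7] "that" : PP\S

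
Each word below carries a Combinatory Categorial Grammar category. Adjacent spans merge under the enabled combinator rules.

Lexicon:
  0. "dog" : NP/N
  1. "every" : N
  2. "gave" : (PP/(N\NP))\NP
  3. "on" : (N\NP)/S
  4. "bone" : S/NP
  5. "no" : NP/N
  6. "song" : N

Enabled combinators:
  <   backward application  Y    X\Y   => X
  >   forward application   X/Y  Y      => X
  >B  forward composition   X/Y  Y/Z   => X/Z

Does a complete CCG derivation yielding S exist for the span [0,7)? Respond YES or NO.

NP/N N (PP/(N\NP))\NP (N\NP)/S S/NP NP/N N
CKY chart[0,7] = {PP}; S ∉ chart

NO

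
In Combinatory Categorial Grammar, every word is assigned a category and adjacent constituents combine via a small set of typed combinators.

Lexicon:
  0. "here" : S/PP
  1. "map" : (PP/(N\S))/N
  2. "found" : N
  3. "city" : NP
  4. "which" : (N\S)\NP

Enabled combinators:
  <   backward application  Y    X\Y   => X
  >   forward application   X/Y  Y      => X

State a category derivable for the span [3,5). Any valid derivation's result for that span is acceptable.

N\S

[0,5] S   >
  [0,1] "here" : S/PP
  [1,5] PP   >
    [1,3] PP/(N\S)   >
      [1,2] "map" : (PP/(N\S))/N
      [2,3] "found" : N
    [3,5] N\S   <
      [3,4] "city" : NP
      [4,5] "which" : (N\S)\NP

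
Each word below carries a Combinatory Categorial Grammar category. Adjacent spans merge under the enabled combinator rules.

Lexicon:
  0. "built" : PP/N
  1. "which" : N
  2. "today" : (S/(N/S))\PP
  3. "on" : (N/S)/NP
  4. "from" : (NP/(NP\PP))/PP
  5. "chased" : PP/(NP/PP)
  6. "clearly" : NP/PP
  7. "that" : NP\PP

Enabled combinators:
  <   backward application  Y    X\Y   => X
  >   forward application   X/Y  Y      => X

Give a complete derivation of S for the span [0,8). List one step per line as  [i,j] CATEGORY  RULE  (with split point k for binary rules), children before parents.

[0,1] PP/N  lex  "built"
[1,2] N  lex  "which"
[0,2] PP  >  k=1
[2,3] (S/(N/S))\PP  lex  "today"
[0,3] S/(N/S)  <  k=2
[3,4] (N/S)/NP  lex  "on"
[4,5] (NP/(NP\PP))/PP  lex  "from"
[5,6] PP/(NP/PP)  lex  "chased"
[6,7] NP/PP  lex  "clearly"
[5,7] PP  >  k=6
[4,7] NP/(NP\PP)  >  k=5
[7,8] NP\PP  lex  "that"
[4,8] NP  >  k=7
[3,8] N/S  >  k=4
[0,8] S  >  k=3

[0,8] S   >
  [0,3] S/(N/S)   <
    [0,2] PP   >
      [0,1] "built" : PP/N
      [1,2] "which" : N
    [2,3] "today" : (S/(N/S))\PP
  [3,8] N/S   >
    [3,4] "on" : (N/S)/NP
    [4,8] NP   >
      [4,7] NP/(NP\PP)   >
        [4,5] "from" : (NP/(NP\PP))/PP
        [5,7] PP   >
          [5,6] "chased" : PP/(NP/PP)
          [6,7] "clearly" : NP/PP
      [7,8] "that" : NP\PP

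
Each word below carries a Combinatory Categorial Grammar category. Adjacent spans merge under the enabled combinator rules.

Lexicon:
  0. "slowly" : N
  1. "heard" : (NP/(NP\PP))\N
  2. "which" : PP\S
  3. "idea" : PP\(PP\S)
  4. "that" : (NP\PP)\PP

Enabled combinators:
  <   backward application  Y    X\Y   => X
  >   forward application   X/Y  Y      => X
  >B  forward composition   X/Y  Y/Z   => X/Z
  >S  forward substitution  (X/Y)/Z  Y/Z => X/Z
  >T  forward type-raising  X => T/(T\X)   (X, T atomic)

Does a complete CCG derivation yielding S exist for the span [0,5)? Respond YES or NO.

N (NP/(NP\PP))\N PP\S PP\(PP\S) (NP\PP)\PP
CKY chart[0,5] = {N/(N\NP), NP, NP/(NP\NP), PP/(PP\NP), S/(S\NP)}; S ∉ chart

NO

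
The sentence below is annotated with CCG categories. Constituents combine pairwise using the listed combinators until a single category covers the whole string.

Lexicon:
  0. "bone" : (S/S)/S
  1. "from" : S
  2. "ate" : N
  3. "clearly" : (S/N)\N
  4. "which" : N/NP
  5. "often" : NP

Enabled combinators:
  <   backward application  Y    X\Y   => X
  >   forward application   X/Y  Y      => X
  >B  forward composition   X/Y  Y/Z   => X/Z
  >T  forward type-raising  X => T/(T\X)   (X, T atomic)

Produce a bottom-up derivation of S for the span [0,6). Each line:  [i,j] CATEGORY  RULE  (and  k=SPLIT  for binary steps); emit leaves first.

[0,6] S   >
  [0,4] S/N   >B
    [0,2] S/S   >
      [0,1] "bone" : (S/S)/S
      [1,2] "from" : S
    [2,4] S/N   <
      [2,3] "ate" : N
      [3,4] "clearly" : (S/N)\N
  [4,6] N   >
    [4,5] "which" : N/NP
    [5,6] "often" : NP

[0,1] (S/S)/S  lex  "bone"
[1,2] S  lex  "from"
[0,2] S/S  >  k=1
[2,3] N  lex  "ate"
[3,4] (S/N)\N  lex  "clearly"
[2,4] S/N  <  k=3
[0,4] S/N  >B  k=2
[4,5] N/NP  lex  "which"
[5,6] NP  lex  "often"
[4,6] N  >  k=5
[0,6] S  >  k=4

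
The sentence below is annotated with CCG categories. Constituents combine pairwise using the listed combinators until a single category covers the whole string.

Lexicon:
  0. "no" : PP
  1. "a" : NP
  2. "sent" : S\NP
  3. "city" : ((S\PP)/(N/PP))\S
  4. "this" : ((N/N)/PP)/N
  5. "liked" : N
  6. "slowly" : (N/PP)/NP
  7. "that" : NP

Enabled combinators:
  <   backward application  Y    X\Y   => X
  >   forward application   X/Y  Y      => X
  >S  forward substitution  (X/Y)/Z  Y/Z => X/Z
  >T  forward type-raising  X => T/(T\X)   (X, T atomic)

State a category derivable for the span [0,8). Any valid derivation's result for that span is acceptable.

S

[0,8] S   <
  [0,1] "no" : PP
  [1,8] S\PP   >
    [1,4] (S\PP)/(N/PP)   <
      [1,3] S   >
        [1,2] S/(S\NP)   >T
          [1,2] "a" : NP
        [2,3] "sent" : S\NP
      [3,4] "city" : ((S\PP)/(N/PP))\S
    [4,8] N/PP   >S
      [4,6] (N/N)/PP   >
        [4,5] "this" : ((N/N)/PP)/N
        [5,6] "liked" : N
      [6,8] N/PP   >
        [6,7] "slowly" : (N/PP)/NP
        [7,8] "that" : NP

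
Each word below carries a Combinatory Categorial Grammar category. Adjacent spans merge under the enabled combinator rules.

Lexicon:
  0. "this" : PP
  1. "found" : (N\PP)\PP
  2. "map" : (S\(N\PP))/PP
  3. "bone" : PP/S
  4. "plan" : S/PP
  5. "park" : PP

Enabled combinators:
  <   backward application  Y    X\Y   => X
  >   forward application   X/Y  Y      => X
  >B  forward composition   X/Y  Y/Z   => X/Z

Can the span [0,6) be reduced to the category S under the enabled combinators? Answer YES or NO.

YES

[0,6] S   <
  [0,2] N\PP   <
    [0,1] "this" : PP
    [1,2] "found" : (N\PP)\PP
  [2,6] S\(N\PP)   >
    [2,3] "map" : (S\(N\PP))/PP
    [3,6] PP   >
      [3,4] "bone" : PP/S
      [4,6] S   >
        [4,5] "plan" : S/PP
        [5,6] "park" : PP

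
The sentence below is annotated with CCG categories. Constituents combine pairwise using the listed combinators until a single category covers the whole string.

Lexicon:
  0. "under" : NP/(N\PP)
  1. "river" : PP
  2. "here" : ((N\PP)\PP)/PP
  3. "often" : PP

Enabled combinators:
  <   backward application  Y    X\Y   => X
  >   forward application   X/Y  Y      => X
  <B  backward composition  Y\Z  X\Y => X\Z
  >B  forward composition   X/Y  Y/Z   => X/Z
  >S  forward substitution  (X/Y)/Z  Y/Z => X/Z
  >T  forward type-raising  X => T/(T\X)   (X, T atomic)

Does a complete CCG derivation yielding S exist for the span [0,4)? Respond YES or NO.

NO

NP/(N\PP) PP ((N\PP)\PP)/PP PP
CKY chart[0,4] = {N/(N\NP), NP, NP/(NP\NP), PP/(PP\NP), S/(S\NP)}; S ∉ chart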